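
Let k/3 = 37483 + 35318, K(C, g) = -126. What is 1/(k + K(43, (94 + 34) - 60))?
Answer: 1/218277 ≈ 4.5813e-6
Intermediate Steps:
k = 218403 (k = 3*(37483 + 35318) = 3*72801 = 218403)
1/(k + K(43, (94 + 34) - 60)) = 1/(218403 - 126) = 1/218277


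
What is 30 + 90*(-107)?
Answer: -9600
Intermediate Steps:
30 + 90*(-107) = 30 - 9630 = -9600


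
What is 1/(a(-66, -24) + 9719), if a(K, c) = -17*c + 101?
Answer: 1/10228 ≈ 9.7771e-5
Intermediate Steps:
a(K, c) = 101 - 17*c
1/(a(-66, -24) + 9719) = 1/((101 - 17*(-24)) + 9719) = 1/((101 + 408) + 9719) = 1/(509 + 9719) = 1/10228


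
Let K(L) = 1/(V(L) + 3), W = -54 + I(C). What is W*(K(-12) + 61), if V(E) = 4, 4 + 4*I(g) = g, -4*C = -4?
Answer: -23433/7 ≈ -3347.6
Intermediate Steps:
C = 1 (C = -¼*(-4) = 1)
I(g) = -1 + g/4
W = -219/4 (W = -54 + (-1 + (¼)*1) = -54 + (-1 + ¼) = -54 - ¾ = -219/4 ≈ -54.750)
K(L) = ⅐ (K(L) = 1/(4 + 3) = 1/7 = ⅐)
W*(K(-12) + 61) = -219*(⅐ + 61)/4 = -219/4*428/7 = -23433/7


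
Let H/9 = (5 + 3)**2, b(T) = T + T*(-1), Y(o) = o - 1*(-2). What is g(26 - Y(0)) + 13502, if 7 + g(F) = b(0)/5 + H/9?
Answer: 13559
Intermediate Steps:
Y(o) = 2 + o (Y(o) = o + 2 = 2 + o)
b(T) = 0 (b(T) = T - T = 0)
H = 576 (H = 9*(5 + 3)**2 = 9*8**2 = 9*64 = 576)
g(F) = 57 (g(F) = -7 + (0/5 + 576/9) = -7 + (0*(1/5) + 576*(1/9)) = -7 + (0 + 64) = -7 + 64 = 57)
g(26 - Y(0)) + 13502 = 57 + 13502 = 13559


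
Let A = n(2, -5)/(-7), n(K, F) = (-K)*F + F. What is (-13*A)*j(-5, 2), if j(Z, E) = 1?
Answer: 65/7 ≈ 9.2857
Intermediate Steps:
n(K, F) = F - F*K (n(K, F) = -F*K + F = F - F*K)
A = -5/7 (A = -5*(1 - 1*2)/(-7) = -5*(1 - 2)*(-⅐) = -5*(-1)*(-⅐) = 5*(-⅐) = -5/7 ≈ -0.71429)
(-13*A)*j(-5, 2) = -13*(-5/7)*1 = (65/7)*1 = 65/7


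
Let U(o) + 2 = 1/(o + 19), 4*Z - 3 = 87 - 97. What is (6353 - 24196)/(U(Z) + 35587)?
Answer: -175881/350767 ≈ -0.50142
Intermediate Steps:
Z = -7/4 (Z = 3/4 + (87 - 97)/4 = 3/4 + (1/4)*(-10) = 3/4 - 5/2 = -7/4 ≈ -1.7500)
U(o) = -2 + 1/(19 + o) (U(o) = -2 + 1/(o + 19) = -2 + 1/(19 + o))
(6353 - 24196)/(U(Z) + 35587) = (6353 - 24196)/((-37 - 2*(-7/4))/(19 - 7/4) + 35587) = -17843/((-37 + 7/2)/(69/4) + 35587) = -17843/((4/69)*(-67/2) + 35587) = -17843/(-134/69 + 35587) = -17843/2455369/69 = -17843*69/2455369 = -175881/350767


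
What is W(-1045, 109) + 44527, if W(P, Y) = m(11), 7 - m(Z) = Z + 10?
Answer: 44513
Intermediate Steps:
m(Z) = -3 - Z (m(Z) = 7 - (Z + 10) = 7 - (10 + Z) = 7 + (-10 - Z) = -3 - Z)
W(P, Y) = -14 (W(P, Y) = -3 - 1*11 = -3 - 11 = -14)
W(-1045, 109) + 44527 = -14 + 44527 = 44513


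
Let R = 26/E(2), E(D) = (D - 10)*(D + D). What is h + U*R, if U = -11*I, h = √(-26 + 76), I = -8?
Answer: -143/2 + 5*√2 ≈ -64.429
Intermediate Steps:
E(D) = 2*D*(-10 + D) (E(D) = (-10 + D)*(2*D) = 2*D*(-10 + D))
R = -13/16 (R = 26/((2*2*(-10 + 2))) = 26/((2*2*(-8))) = 26/(-32) = 26*(-1/32) = -13/16 ≈ -0.81250)
h = 5*√2 (h = √50 = 5*√2 ≈ 7.0711)
U = 88 (U = -11*(-8) = 88)
h + U*R = 5*√2 + 88*(-13/16) = 5*√2 - 143/2 = -143/2 + 5*√2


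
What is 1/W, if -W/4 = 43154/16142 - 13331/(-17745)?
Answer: -20459985/280273352 ≈ -0.073000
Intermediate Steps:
W = -280273352/20459985 (W = -4*(43154/16142 - 13331/(-17745)) = -4*(43154*(1/16142) - 13331*(-1/17745)) = -4*(21577/8071 + 13331/17745) = -4*70068338/20459985 = -280273352/20459985 ≈ -13.699)
1/W = 1/(-280273352/20459985) = -20459985/280273352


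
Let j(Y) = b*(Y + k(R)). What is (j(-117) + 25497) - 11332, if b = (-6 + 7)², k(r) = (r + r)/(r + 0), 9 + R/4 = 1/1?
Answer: 14050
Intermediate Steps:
R = -32 (R = -36 + 4/1 = -36 + 4*1 = -36 + 4 = -32)
k(r) = 2 (k(r) = (2*r)/r = 2)
b = 1 (b = 1² = 1)
j(Y) = 2 + Y (j(Y) = 1*(Y + 2) = 1*(2 + Y) = 2 + Y)
(j(-117) + 25497) - 11332 = ((2 - 117) + 25497) - 11332 = (-115 + 25497) - 11332 = 25382 - 11332 = 14050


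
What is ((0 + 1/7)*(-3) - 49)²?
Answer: 119716/49 ≈ 2443.2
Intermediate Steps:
((0 + 1/7)*(-3) - 49)² = ((0 + ⅐)*(-3) - 49)² = ((⅐)*(-3) - 49)² = (-3/7 - 49)² = (-346/7)² = 119716/49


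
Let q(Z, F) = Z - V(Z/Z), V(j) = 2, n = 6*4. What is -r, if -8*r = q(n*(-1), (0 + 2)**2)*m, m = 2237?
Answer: -29081/4 ≈ -7270.3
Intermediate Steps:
n = 24
q(Z, F) = -2 + Z (q(Z, F) = Z - 1*2 = Z - 2 = -2 + Z)
r = 29081/4 (r = -(-2 + 24*(-1))*2237/8 = -(-2 - 24)*2237/8 = -(-13)*2237/4 = -1/8*(-58162) = 29081/4 ≈ 7270.3)
-r = -1*29081/4 = -29081/4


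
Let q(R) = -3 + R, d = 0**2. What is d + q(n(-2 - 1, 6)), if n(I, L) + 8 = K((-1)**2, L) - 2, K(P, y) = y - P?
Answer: -8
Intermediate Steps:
d = 0
n(I, L) = -11 + L (n(I, L) = -8 + ((L - 1*(-1)**2) - 2) = -8 + ((L - 1*1) - 2) = -8 + ((L - 1) - 2) = -8 + ((-1 + L) - 2) = -8 + (-3 + L) = -11 + L)
d + q(n(-2 - 1, 6)) = 0 + (-3 + (-11 + 6)) = 0 + (-3 - 5) = 0 - 8 = -8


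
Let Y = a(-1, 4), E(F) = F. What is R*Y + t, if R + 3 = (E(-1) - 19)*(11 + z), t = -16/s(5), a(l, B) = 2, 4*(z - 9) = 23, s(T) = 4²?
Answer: -1037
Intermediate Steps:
s(T) = 16
z = 59/4 (z = 9 + (¼)*23 = 9 + 23/4 = 59/4 ≈ 14.750)
Y = 2
t = -1 (t = -16/16 = -16*1/16 = -1)
R = -518 (R = -3 + (-1 - 19)*(11 + 59/4) = -3 - 20*103/4 = -3 - 515 = -518)
R*Y + t = -518*2 - 1 = -1036 - 1 = -1037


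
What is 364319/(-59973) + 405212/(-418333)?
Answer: -176708439503/25088685009 ≈ -7.0434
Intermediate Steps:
364319/(-59973) + 405212/(-418333) = 364319*(-1/59973) + 405212*(-1/418333) = -364319/59973 - 405212/418333 = -176708439503/25088685009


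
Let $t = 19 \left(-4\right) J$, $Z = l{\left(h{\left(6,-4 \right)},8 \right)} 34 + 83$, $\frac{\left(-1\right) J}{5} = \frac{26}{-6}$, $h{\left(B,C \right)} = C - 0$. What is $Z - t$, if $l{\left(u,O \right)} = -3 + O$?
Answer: $\frac{5699}{3} \approx 1899.7$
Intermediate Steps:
$h{\left(B,C \right)} = C$ ($h{\left(B,C \right)} = C + 0 = C$)
$J = \frac{65}{3}$ ($J = - 5 \frac{26}{-6} = - 5 \cdot 26 \left(- \frac{1}{6}\right) = \left(-5\right) \left(- \frac{13}{3}\right) = \frac{65}{3} \approx 21.667$)
$Z = 253$ ($Z = \left(-3 + 8\right) 34 + 83 = 5 \cdot 34 + 83 = 170 + 83 = 253$)
$t = - \frac{4940}{3}$ ($t = 19 \left(-4\right) \frac{65}{3} = \left(-76\right) \frac{65}{3} = - \frac{4940}{3} \approx -1646.7$)
$Z - t = 253 - - \frac{4940}{3} = 253 + \frac{4940}{3} = \frac{5699}{3}$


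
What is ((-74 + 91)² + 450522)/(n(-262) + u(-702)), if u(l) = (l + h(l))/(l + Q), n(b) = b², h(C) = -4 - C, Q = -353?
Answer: 475605605/72419424 ≈ 6.5674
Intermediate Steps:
u(l) = -4/(-353 + l) (u(l) = (l + (-4 - l))/(l - 353) = -4/(-353 + l))
((-74 + 91)² + 450522)/(n(-262) + u(-702)) = ((-74 + 91)² + 450522)/((-262)² - 4/(-353 - 702)) = (17² + 450522)/(68644 - 4/(-1055)) = (289 + 450522)/(68644 - 4*(-1/1055)) = 450811/(68644 + 4/1055) = 450811/(72419424/1055) = 450811*(1055/72419424) = 475605605/72419424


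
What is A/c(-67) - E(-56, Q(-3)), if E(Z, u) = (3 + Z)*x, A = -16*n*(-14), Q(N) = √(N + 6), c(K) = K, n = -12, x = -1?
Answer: -863/67 ≈ -12.881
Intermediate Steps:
Q(N) = √(6 + N)
A = -2688 (A = -16*(-12)*(-14) = 192*(-14) = -2688)
E(Z, u) = -3 - Z (E(Z, u) = (3 + Z)*(-1) = -3 - Z)
A/c(-67) - E(-56, Q(-3)) = -2688/(-67) - (-3 - 1*(-56)) = -2688*(-1/67) - (-3 + 56) = 2688/67 - 1*53 = 2688/67 - 53 = -863/67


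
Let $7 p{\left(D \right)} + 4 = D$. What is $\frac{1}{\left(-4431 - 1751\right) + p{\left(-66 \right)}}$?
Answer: $- \frac{1}{6192} \approx -0.0001615$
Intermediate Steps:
$p{\left(D \right)} = - \frac{4}{7} + \frac{D}{7}$
$\frac{1}{\left(-4431 - 1751\right) + p{\left(-66 \right)}} = \frac{1}{\left(-4431 - 1751\right) + \left(- \frac{4}{7} + \frac{1}{7} \left(-66\right)\right)} = \frac{1}{-6182 - 10} = \frac{1}{-6192} = - \frac{1}{6192}$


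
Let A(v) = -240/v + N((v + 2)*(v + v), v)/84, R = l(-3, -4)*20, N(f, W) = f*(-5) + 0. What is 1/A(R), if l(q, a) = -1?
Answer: -7/216 ≈ -0.032407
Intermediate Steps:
N(f, W) = -5*f (N(f, W) = -5*f + 0 = -5*f)
R = -20 (R = -1*20 = -20)
A(v) = -240/v - 5*v*(2 + v)/42 (A(v) = -240/v - 5*(v + 2)*(v + v)/84 = -240/v - 5*(2 + v)*2*v*(1/84) = -240/v - 10*v*(2 + v)*(1/84) = -240/v - 5*v*(2 + v)/42)
1/A(R) = 1/((5/42)*(-2016 + (-20)²*(-2 - 1*(-20)))/(-20)) = 1/((5/42)*(-1/20)*(-2016 + 400*(-2 + 20))) = 1/((5/42)*(-1/20)*(-2016 + 400*18)) = 1/((5/42)*(-1/20)*(-2016 + 7200)) = 1/((5/42)*(-1/20)*5184) = 1/(-216/7) = -7/216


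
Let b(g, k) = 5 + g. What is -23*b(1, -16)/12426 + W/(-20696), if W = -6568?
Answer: 1640790/5357677 ≈ 0.30625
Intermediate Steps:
-23*b(1, -16)/12426 + W/(-20696) = -23*(5 + 1)/12426 - 6568/(-20696) = -23*6*(1/12426) - 6568*(-1/20696) = -138*1/12426 + 821/2587 = -23/2071 + 821/2587 = 1640790/5357677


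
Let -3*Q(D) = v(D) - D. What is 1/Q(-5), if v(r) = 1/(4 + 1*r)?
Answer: -¾ ≈ -0.75000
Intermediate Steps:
v(r) = 1/(4 + r)
Q(D) = -1/(3*(4 + D)) + D/3 (Q(D) = -(1/(4 + D) - D)/3 = -1/(3*(4 + D)) + D/3)
1/Q(-5) = 1/((-1 - 5*(4 - 5))/(3*(4 - 5))) = 1/((⅓)*(-1 - 5*(-1))/(-1)) = 1/((⅓)*(-1)*(-1 + 5)) = 1/((⅓)*(-1)*4) = 1/(-4/3) = -¾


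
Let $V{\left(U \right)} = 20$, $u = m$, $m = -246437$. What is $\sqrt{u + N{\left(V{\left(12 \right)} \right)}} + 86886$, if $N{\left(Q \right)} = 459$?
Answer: $86886 + i \sqrt{245978} \approx 86886.0 + 495.96 i$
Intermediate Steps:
$u = -246437$
$\sqrt{u + N{\left(V{\left(12 \right)} \right)}} + 86886 = \sqrt{-246437 + 459} + 86886 = \sqrt{-245978} + 86886 = i \sqrt{245978} + 86886 = 86886 + i \sqrt{245978}$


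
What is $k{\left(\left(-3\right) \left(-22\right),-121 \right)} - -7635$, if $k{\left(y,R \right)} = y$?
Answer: $7701$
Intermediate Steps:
$k{\left(\left(-3\right) \left(-22\right),-121 \right)} - -7635 = \left(-3\right) \left(-22\right) - -7635 = 66 + 7635 = 7701$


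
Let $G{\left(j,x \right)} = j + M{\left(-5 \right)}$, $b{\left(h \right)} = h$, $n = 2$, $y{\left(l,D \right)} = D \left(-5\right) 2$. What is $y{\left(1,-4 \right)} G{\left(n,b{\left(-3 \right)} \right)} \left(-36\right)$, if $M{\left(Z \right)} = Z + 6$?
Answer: $-4320$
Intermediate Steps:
$y{\left(l,D \right)} = - 10 D$ ($y{\left(l,D \right)} = - 5 D 2 = - 10 D$)
$M{\left(Z \right)} = 6 + Z$
$G{\left(j,x \right)} = 1 + j$ ($G{\left(j,x \right)} = j + \left(6 - 5\right) = j + 1 = 1 + j$)
$y{\left(1,-4 \right)} G{\left(n,b{\left(-3 \right)} \right)} \left(-36\right) = \left(-10\right) \left(-4\right) \left(1 + 2\right) \left(-36\right) = 40 \cdot 3 \left(-36\right) = 120 \left(-36\right) = -4320$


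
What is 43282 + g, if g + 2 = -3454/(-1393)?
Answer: 60292494/1393 ≈ 43283.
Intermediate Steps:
g = 668/1393 (g = -2 - 3454/(-1393) = -2 - 3454*(-1/1393) = -2 + 3454/1393 = 668/1393 ≈ 0.47954)
43282 + g = 43282 + 668/1393 = 60292494/1393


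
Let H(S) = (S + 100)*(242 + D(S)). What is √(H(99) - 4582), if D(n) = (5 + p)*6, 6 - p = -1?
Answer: 4*√3619 ≈ 240.63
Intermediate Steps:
p = 7 (p = 6 - 1*(-1) = 6 + 1 = 7)
D(n) = 72 (D(n) = (5 + 7)*6 = 12*6 = 72)
H(S) = 31400 + 314*S (H(S) = (S + 100)*(242 + 72) = (100 + S)*314 = 31400 + 314*S)
√(H(99) - 4582) = √((31400 + 314*99) - 4582) = √((31400 + 31086) - 4582) = √(62486 - 4582) = √57904 = 4*√3619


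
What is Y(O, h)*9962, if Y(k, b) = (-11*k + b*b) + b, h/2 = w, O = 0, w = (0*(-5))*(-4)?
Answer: 0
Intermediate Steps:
w = 0 (w = 0*(-4) = 0)
h = 0 (h = 2*0 = 0)
Y(k, b) = b + b² - 11*k (Y(k, b) = (-11*k + b²) + b = (b² - 11*k) + b = b + b² - 11*k)
Y(O, h)*9962 = (0 + 0² - 11*0)*9962 = (0 + 0 + 0)*9962 = 0*9962 = 0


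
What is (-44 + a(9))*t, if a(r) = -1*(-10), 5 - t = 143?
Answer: 4692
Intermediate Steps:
t = -138 (t = 5 - 1*143 = 5 - 143 = -138)
a(r) = 10
(-44 + a(9))*t = (-44 + 10)*(-138) = -34*(-138) = 4692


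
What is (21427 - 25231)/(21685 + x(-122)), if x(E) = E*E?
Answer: -3804/36569 ≈ -0.10402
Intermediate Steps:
x(E) = E**2
(21427 - 25231)/(21685 + x(-122)) = (21427 - 25231)/(21685 + (-122)**2) = -3804/(21685 + 14884) = -3804/36569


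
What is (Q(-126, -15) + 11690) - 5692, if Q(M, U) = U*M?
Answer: 7888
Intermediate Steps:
Q(M, U) = M*U
(Q(-126, -15) + 11690) - 5692 = (-126*(-15) + 11690) - 5692 = (1890 + 11690) - 5692 = 13580 - 5692 = 7888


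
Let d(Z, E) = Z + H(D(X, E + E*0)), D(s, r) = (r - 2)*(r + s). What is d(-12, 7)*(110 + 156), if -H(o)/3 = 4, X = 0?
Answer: -6384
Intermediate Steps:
D(s, r) = (-2 + r)*(r + s)
H(o) = -12 (H(o) = -3*4 = -12)
d(Z, E) = -12 + Z (d(Z, E) = Z - 12 = -12 + Z)
d(-12, 7)*(110 + 156) = (-12 - 12)*(110 + 156) = -24*266 = -6384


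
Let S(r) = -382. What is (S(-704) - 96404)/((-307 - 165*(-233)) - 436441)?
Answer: 96786/398303 ≈ 0.24300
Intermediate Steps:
(S(-704) - 96404)/((-307 - 165*(-233)) - 436441) = (-382 - 96404)/((-307 - 165*(-233)) - 436441) = -96786/((-307 + 38445) - 436441) = -96786/(38138 - 436441) = -96786/(-398303) = -96786*(-1/398303) = 96786/398303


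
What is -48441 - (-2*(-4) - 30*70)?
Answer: -46349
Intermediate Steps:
-48441 - (-2*(-4) - 30*70) = -48441 - (8 - 2100) = -48441 - 1*(-2092) = -48441 + 2092 = -46349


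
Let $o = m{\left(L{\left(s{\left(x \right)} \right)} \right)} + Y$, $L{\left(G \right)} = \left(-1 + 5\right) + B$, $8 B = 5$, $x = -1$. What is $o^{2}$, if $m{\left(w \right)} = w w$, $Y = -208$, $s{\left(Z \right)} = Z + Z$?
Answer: $\frac{142635249}{4096} \approx 34823.0$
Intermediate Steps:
$s{\left(Z \right)} = 2 Z$
$B = \frac{5}{8}$ ($B = \frac{1}{8} \cdot 5 = \frac{5}{8} \approx 0.625$)
$L{\left(G \right)} = \frac{37}{8}$ ($L{\left(G \right)} = \left(-1 + 5\right) + \frac{5}{8} = 4 + \frac{5}{8} = \frac{37}{8}$)
$m{\left(w \right)} = w^{2}$
$o = - \frac{11943}{64}$ ($o = \left(\frac{37}{8}\right)^{2} - 208 = \frac{1369}{64} - 208 = - \frac{11943}{64} \approx -186.61$)
$o^{2} = \left(- \frac{11943}{64}\right)^{2} = \frac{142635249}{4096}$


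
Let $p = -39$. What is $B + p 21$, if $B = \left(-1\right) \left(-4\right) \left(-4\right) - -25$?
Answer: $-810$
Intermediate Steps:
$B = 9$ ($B = 4 \left(-4\right) + 25 = -16 + 25 = 9$)
$B + p 21 = 9 - 819 = -810$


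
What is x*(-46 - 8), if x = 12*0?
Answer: 0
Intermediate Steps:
x = 0
x*(-46 - 8) = 0*(-46 - 8) = 0*(-54) = 0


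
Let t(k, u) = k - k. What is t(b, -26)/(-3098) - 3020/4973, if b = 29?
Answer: -3020/4973 ≈ -0.60728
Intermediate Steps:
t(k, u) = 0
t(b, -26)/(-3098) - 3020/4973 = 0/(-3098) - 3020/4973 = 0*(-1/3098) - 3020*1/4973 = 0 - 3020/4973 = -3020/4973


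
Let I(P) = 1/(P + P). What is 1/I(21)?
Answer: 42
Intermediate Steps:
I(P) = 1/(2*P)
1/I(21) = 1/((½)/21) = 1/((½)*(1/21)) = 1/(1/42) = 42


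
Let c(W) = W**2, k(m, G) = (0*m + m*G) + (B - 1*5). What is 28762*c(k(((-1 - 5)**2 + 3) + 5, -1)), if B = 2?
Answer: 63535258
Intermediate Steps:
k(m, G) = -3 + G*m (k(m, G) = (0*m + m*G) + (2 - 1*5) = (0 + G*m) + (2 - 5) = G*m - 3 = -3 + G*m)
28762*c(k(((-1 - 5)**2 + 3) + 5, -1)) = 28762*(-3 - (((-1 - 5)**2 + 3) + 5))**2 = 28762*(-3 - (((-6)**2 + 3) + 5))**2 = 28762*(-3 - ((36 + 3) + 5))**2 = 28762*(-3 - (39 + 5))**2 = 28762*(-3 - 1*44)**2 = 28762*(-3 - 44)**2 = 28762*(-47)**2 = 28762*2209 = 63535258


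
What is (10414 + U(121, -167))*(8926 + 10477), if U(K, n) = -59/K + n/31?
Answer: 757510155834/3751 ≈ 2.0195e+8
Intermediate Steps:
U(K, n) = -59/K + n/31 (U(K, n) = -59/K + n*(1/31) = -59/K + n/31)
(10414 + U(121, -167))*(8926 + 10477) = (10414 + (-59/121 + (1/31)*(-167)))*(8926 + 10477) = (10414 + (-59*1/121 - 167/31))*19403 = (10414 + (-59/121 - 167/31))*19403 = (10414 - 22036/3751)*19403 = (39040878/3751)*19403 = 757510155834/3751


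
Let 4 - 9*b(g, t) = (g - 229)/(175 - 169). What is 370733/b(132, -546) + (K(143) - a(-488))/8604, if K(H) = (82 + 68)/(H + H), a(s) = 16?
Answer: 203566387411/1230372 ≈ 1.6545e+5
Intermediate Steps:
b(g, t) = 253/54 - g/54 (b(g, t) = 4/9 - (g - 229)/(9*(175 - 169)) = 4/9 - (-229 + g)/(9*6) = 4/9 - (-229/6 + g/6)/9 = 4/9 + (229/54 - g/54) = 253/54 - g/54)
K(H) = 75/H (K(H) = 150/((2*H)) = 150*(1/(2*H)) = 75/H)
370733/b(132, -546) + (K(143) - a(-488))/8604 = 370733/(253/54 - 1/54*132) + (75/143 - 1*16)/8604 = 370733/(253/54 - 22/9) + (75*(1/143) - 16)*(1/8604) = 370733/(121/54) + (75/143 - 16)*(1/8604) = 370733*(54/121) - 2213/143*1/8604 = 1819962/11 - 2213/1230372 = 203566387411/1230372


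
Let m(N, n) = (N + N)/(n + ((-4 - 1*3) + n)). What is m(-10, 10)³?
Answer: -8000/2197 ≈ -3.6413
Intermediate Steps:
m(N, n) = 2*N/(-7 + 2*n) (m(N, n) = (2*N)/(n + ((-4 - 3) + n)) = (2*N)/(n + (-7 + n)) = (2*N)/(-7 + 2*n) = 2*N/(-7 + 2*n))
m(-10, 10)³ = (2*(-10)/(-7 + 2*10))³ = (2*(-10)/(-7 + 20))³ = (2*(-10)/13)³ = (2*(-10)*(1/13))³ = (-20/13)³ = -8000/2197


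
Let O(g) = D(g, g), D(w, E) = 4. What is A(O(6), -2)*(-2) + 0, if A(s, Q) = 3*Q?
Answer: 12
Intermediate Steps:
O(g) = 4
A(O(6), -2)*(-2) + 0 = (3*(-2))*(-2) + 0 = -6*(-2) + 0 = 12 + 0 = 12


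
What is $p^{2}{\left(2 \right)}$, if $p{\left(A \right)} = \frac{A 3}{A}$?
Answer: $9$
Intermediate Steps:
$p{\left(A \right)} = 3$ ($p{\left(A \right)} = \frac{3 A}{A} = 3$)
$p^{2}{\left(2 \right)} = 3^{2} = 9$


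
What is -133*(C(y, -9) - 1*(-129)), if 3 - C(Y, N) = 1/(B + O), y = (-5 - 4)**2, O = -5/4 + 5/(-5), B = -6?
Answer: -579880/33 ≈ -17572.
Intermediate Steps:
O = -9/4 (O = -5*1/4 + 5*(-1/5) = -5/4 - 1 = -9/4 ≈ -2.2500)
y = 81 (y = (-9)**2 = 81)
C(Y, N) = 103/33 (C(Y, N) = 3 - 1/(-6 - 9/4) = 3 - 1/(-33/4) = 3 - 1*(-4/33) = 3 + 4/33 = 103/33)
-133*(C(y, -9) - 1*(-129)) = -133*(103/33 - 1*(-129)) = -133*(103/33 + 129) = -133*4360/33 = -579880/33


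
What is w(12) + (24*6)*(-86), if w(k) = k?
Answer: -12372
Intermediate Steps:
w(12) + (24*6)*(-86) = 12 + (24*6)*(-86) = 12 + 144*(-86) = 12 - 12384 = -12372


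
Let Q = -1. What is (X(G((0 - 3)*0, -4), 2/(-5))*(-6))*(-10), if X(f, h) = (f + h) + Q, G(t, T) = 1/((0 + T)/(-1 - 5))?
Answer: 6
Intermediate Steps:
G(t, T) = -6/T (G(t, T) = 1/(T/(-6)) = 1/(T*(-⅙)) = 1/(-T/6) = -6/T)
X(f, h) = -1 + f + h (X(f, h) = (f + h) - 1 = -1 + f + h)
(X(G((0 - 3)*0, -4), 2/(-5))*(-6))*(-10) = ((-1 - 6/(-4) + 2/(-5))*(-6))*(-10) = ((-1 - 6*(-¼) + 2*(-⅕))*(-6))*(-10) = ((-1 + 3/2 - ⅖)*(-6))*(-10) = ((⅒)*(-6))*(-10) = -⅗*(-10) = 6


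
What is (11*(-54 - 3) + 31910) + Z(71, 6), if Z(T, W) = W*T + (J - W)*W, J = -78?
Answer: 31205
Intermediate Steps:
Z(T, W) = T*W + W*(-78 - W) (Z(T, W) = W*T + (-78 - W)*W = T*W + W*(-78 - W))
(11*(-54 - 3) + 31910) + Z(71, 6) = (11*(-54 - 3) + 31910) + 6*(-78 + 71 - 1*6) = (11*(-57) + 31910) + 6*(-78 + 71 - 6) = (-627 + 31910) + 6*(-13) = 31283 - 78 = 31205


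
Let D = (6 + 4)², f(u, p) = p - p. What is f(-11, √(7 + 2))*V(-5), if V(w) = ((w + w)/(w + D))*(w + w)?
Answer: 0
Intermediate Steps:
f(u, p) = 0
D = 100 (D = 10² = 100)
V(w) = 4*w²/(100 + w) (V(w) = ((w + w)/(w + 100))*(w + w) = ((2*w)/(100 + w))*(2*w) = (2*w/(100 + w))*(2*w) = 4*w²/(100 + w))
f(-11, √(7 + 2))*V(-5) = 0*(4*(-5)²/(100 - 5)) = 0*(4*25/95) = 0*(4*25*(1/95)) = 0*(20/19) = 0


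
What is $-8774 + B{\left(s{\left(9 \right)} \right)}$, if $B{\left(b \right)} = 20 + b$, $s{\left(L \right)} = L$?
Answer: $-8745$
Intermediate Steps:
$-8774 + B{\left(s{\left(9 \right)} \right)} = -8774 + \left(20 + 9\right) = -8774 + 29 = -8745$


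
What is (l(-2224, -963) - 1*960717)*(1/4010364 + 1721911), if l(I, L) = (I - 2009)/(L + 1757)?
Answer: -195096337886042078565/117934408 ≈ -1.6543e+12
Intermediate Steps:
l(I, L) = (-2009 + I)/(1757 + L)
(l(-2224, -963) - 1*960717)*(1/4010364 + 1721911) = ((-2009 - 2224)/(1757 - 963) - 1*960717)*(1/4010364 + 1721911) = (-4233/794 - 960717)*(1/4010364 + 1721911) = ((1/794)*(-4233) - 960717)*(6905489885605/4010364) = (-4233/794 - 960717)*(6905489885605/4010364) = -762813531/794*6905489885605/4010364 = -195096337886042078565/117934408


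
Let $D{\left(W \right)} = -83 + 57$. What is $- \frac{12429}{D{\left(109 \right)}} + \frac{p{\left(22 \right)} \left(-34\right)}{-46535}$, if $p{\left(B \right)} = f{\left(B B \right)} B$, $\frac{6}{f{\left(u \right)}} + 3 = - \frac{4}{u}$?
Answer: $\frac{4048413081}{8469370} \approx 478.01$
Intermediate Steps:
$f{\left(u \right)} = \frac{6}{-3 - \frac{4}{u}}$
$p{\left(B \right)} = - \frac{6 B^{3}}{4 + 3 B^{2}}$ ($p{\left(B \right)} = - \frac{6 B B}{4 + 3 B B} B = - \frac{6 B^{2}}{4 + 3 B^{2}} B = - \frac{6 B^{3}}{4 + 3 B^{2}}$)
$D{\left(W \right)} = -26$
$- \frac{12429}{D{\left(109 \right)}} + \frac{p{\left(22 \right)} \left(-34\right)}{-46535} = - \frac{12429}{-26} + \frac{- \frac{6 \cdot 22^{3}}{4 + 3 \cdot 22^{2}} \left(-34\right)}{-46535} = \left(-12429\right) \left(- \frac{1}{26}\right) + \left(-6\right) 10648 \frac{1}{4 + 3 \cdot 484} \left(-34\right) \left(- \frac{1}{46535}\right) = \frac{12429}{26} + \left(-6\right) 10648 \frac{1}{4 + 1452} \left(-34\right) \left(- \frac{1}{46535}\right) = \frac{12429}{26} + \left(-6\right) 10648 \cdot \frac{1}{1456} \left(-34\right) \left(- \frac{1}{46535}\right) = \frac{12429}{26} + \left(- \frac{3993}{91}\right) \left(-34\right) \left(- \frac{1}{46535}\right) = \frac{12429}{26} + \frac{135762}{91} \left(- \frac{1}{46535}\right) = \frac{12429}{26} - \frac{135762}{4234685} = \frac{4048413081}{8469370}$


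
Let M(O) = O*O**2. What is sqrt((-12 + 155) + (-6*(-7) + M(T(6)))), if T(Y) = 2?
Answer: sqrt(193) ≈ 13.892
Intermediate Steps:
M(O) = O**3
sqrt((-12 + 155) + (-6*(-7) + M(T(6)))) = sqrt((-12 + 155) + (-6*(-7) + 2**3)) = sqrt(143 + (42 + 8)) = sqrt(143 + 50) = sqrt(193)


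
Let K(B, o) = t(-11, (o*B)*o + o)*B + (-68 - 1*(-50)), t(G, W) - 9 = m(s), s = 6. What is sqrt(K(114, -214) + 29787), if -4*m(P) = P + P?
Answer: sqrt(30453) ≈ 174.51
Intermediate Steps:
m(P) = -P/2 (m(P) = -(P + P)/4 = -P/2)
t(G, W) = 6 (t(G, W) = 9 - 1/2*6 = 9 - 3 = 6)
K(B, o) = -18 + 6*B (K(B, o) = 6*B + (-68 - 1*(-50)) = 6*B + (-68 + 50) = 6*B - 18 = -18 + 6*B)
sqrt(K(114, -214) + 29787) = sqrt((-18 + 6*114) + 29787) = sqrt((-18 + 684) + 29787) = sqrt(666 + 29787) = sqrt(30453)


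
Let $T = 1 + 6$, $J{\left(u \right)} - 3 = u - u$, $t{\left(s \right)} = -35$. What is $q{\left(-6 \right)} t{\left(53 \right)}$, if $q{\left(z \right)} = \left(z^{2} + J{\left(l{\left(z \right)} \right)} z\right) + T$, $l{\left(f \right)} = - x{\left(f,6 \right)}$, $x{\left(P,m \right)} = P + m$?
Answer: $-875$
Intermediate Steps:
$l{\left(f \right)} = -6 - f$ ($l{\left(f \right)} = - (f + 6) = - (6 + f) = -6 - f$)
$J{\left(u \right)} = 3$ ($J{\left(u \right)} = 3 + \left(u - u\right) = 3 + 0 = 3$)
$T = 7$
$q{\left(z \right)} = 7 + z^{2} + 3 z$ ($q{\left(z \right)} = \left(z^{2} + 3 z\right) + 7 = 7 + z^{2} + 3 z$)
$q{\left(-6 \right)} t{\left(53 \right)} = \left(7 + \left(-6\right)^{2} + 3 \left(-6\right)\right) \left(-35\right) = \left(7 + 36 - 18\right) \left(-35\right) = 25 \left(-35\right) = -875$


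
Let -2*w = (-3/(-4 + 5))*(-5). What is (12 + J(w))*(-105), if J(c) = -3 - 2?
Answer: -735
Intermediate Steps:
w = -15/2 (w = --3/(-4 + 5)*(-5)/2 = --3/1*(-5)/2 = -1*(-3)*(-5)/2 = -(-3)*(-5)/2 = -½*15 = -15/2 ≈ -7.5000)
J(c) = -5
(12 + J(w))*(-105) = (12 - 5)*(-105) = 7*(-105) = -735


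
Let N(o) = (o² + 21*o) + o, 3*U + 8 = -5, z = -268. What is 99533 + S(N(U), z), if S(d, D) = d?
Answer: 895108/9 ≈ 99457.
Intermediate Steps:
U = -13/3 (U = -8/3 + (⅓)*(-5) = -8/3 - 5/3 = -13/3 ≈ -4.3333)
N(o) = o² + 22*o
99533 + S(N(U), z) = 99533 - 13*(22 - 13/3)/3 = 99533 - 13/3*53/3 = 99533 - 689/9 = 895108/9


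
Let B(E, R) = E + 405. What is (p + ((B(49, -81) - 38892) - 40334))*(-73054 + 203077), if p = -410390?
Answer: -63602310726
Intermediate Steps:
B(E, R) = 405 + E
(p + ((B(49, -81) - 38892) - 40334))*(-73054 + 203077) = (-410390 + (((405 + 49) - 38892) - 40334))*(-73054 + 203077) = (-410390 + ((454 - 38892) - 40334))*130023 = (-410390 + (-38438 - 40334))*130023 = (-410390 - 78772)*130023 = -489162*130023 = -63602310726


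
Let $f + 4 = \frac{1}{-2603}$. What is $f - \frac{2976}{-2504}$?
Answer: $- \frac{2290953}{814739} \approx -2.8119$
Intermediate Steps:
$f = - \frac{10413}{2603}$ ($f = -4 + \frac{1}{-2603} = -4 - \frac{1}{2603} = - \frac{10413}{2603} \approx -4.0004$)
$f - \frac{2976}{-2504} = - \frac{10413}{2603} - \frac{2976}{-2504} = - \frac{10413}{2603} - - \frac{372}{313} = - \frac{10413}{2603} + \frac{372}{313} = - \frac{2290953}{814739}$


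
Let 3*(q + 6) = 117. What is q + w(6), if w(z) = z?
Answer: 39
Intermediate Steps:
q = 33 (q = -6 + (⅓)*117 = -6 + 39 = 33)
q + w(6) = 33 + 6 = 39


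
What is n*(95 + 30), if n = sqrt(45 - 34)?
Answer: 125*sqrt(11) ≈ 414.58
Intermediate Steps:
n = sqrt(11) ≈ 3.3166
n*(95 + 30) = sqrt(11)*(95 + 30) = sqrt(11)*125 = 125*sqrt(11)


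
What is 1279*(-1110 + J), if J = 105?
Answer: -1285395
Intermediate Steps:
1279*(-1110 + J) = 1279*(-1110 + 105) = 1279*(-1005) = -1285395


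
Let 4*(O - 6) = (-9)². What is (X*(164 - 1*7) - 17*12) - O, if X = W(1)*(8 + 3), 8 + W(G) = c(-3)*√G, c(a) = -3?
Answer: -76909/4 ≈ -19227.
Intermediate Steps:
O = 105/4 (O = 6 + (¼)*(-9)² = 6 + (¼)*81 = 6 + 81/4 = 105/4 ≈ 26.250)
W(G) = -8 - 3*√G
X = -121 (X = (-8 - 3*√1)*(8 + 3) = (-8 - 3*1)*11 = (-8 - 3)*11 = -11*11 = -121)
(X*(164 - 1*7) - 17*12) - O = (-121*(164 - 1*7) - 17*12) - 1*105/4 = (-121*(164 - 7) - 204) - 105/4 = (-121*157 - 204) - 105/4 = (-18997 - 204) - 105/4 = -19201 - 105/4 = -76909/4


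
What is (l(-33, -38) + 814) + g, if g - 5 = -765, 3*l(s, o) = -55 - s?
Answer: 140/3 ≈ 46.667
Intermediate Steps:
l(s, o) = -55/3 - s/3 (l(s, o) = (-55 - s)/3 = -55/3 - s/3)
g = -760 (g = 5 - 765 = -760)
(l(-33, -38) + 814) + g = ((-55/3 - 1/3*(-33)) + 814) - 760 = ((-55/3 + 11) + 814) - 760 = (-22/3 + 814) - 760 = 2420/3 - 760 = 140/3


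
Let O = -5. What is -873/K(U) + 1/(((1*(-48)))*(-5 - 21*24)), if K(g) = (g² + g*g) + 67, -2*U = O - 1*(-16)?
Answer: -14219339/2076720 ≈ -6.8470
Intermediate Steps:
U = -11/2 (U = -(-5 - 1*(-16))/2 = -(-5 + 16)/2 = -½*11 = -11/2 ≈ -5.5000)
K(g) = 67 + 2*g² (K(g) = (g² + g²) + 67 = 2*g² + 67 = 67 + 2*g²)
-873/K(U) + 1/(((1*(-48)))*(-5 - 21*24)) = -873/(67 + 2*(-11/2)²) + 1/(((1*(-48)))*(-5 - 21*24)) = -873/(67 + 2*(121/4)) + 1/((-48)*(-5 - 504)) = -873/(67 + 121/2) - 1/48/(-509) = -873/255/2 - 1/48*(-1/509) = -873*2/255 + 1/24432 = -582/85 + 1/24432 = -14219339/2076720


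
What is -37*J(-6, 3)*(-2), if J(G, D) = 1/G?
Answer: -37/3 ≈ -12.333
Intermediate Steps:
-37*J(-6, 3)*(-2) = -37/(-6)*(-2) = -37*(-1/6)*(-2) = (37/6)*(-2) = -37/3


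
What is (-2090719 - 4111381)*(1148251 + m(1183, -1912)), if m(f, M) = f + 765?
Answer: -7133649217900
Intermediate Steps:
m(f, M) = 765 + f
(-2090719 - 4111381)*(1148251 + m(1183, -1912)) = (-2090719 - 4111381)*(1148251 + (765 + 1183)) = -6202100*(1148251 + 1948) = -6202100*1150199 = -7133649217900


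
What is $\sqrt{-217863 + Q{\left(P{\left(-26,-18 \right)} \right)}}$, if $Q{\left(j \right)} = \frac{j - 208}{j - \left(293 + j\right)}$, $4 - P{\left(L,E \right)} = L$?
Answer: $\frac{i \sqrt{18703268533}}{293} \approx 466.76 i$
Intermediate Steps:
$P{\left(L,E \right)} = 4 - L$
$Q{\left(j \right)} = \frac{208}{293} - \frac{j}{293}$ ($Q{\left(j \right)} = \frac{-208 + j}{-293} = \left(-208 + j\right) \left(- \frac{1}{293}\right) = \frac{208}{293} - \frac{j}{293}$)
$\sqrt{-217863 + Q{\left(P{\left(-26,-18 \right)} \right)}} = \sqrt{-217863 + \left(\frac{208}{293} - \frac{4 - -26}{293}\right)} = \sqrt{-217863 + \left(\frac{208}{293} - \frac{4 + 26}{293}\right)} = \sqrt{-217863 + \left(\frac{208}{293} - \frac{30}{293}\right)} = \sqrt{-217863 + \frac{178}{293}} = \sqrt{- \frac{63833681}{293}} = \frac{i \sqrt{18703268533}}{293}$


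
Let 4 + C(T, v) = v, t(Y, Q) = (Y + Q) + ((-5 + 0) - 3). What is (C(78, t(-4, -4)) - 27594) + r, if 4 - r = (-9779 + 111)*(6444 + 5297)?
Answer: 113484378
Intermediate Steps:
t(Y, Q) = -8 + Q + Y (t(Y, Q) = (Q + Y) + (-5 - 3) = (Q + Y) - 8 = -8 + Q + Y)
r = 113511992 (r = 4 - (-9779 + 111)*(6444 + 5297) = 4 - (-9668)*11741 = 4 - 1*(-113511988) = 4 + 113511988 = 113511992)
C(T, v) = -4 + v
(C(78, t(-4, -4)) - 27594) + r = ((-4 + (-8 - 4 - 4)) - 27594) + 113511992 = ((-4 - 16) - 27594) + 113511992 = (-20 - 27594) + 113511992 = -27614 + 113511992 = 113484378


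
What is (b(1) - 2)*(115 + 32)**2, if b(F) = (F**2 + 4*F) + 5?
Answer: 172872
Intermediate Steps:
b(F) = 5 + F**2 + 4*F
(b(1) - 2)*(115 + 32)**2 = ((5 + 1**2 + 4*1) - 2)*(115 + 32)**2 = ((5 + 1 + 4) - 2)*147**2 = (10 - 2)*21609 = 8*21609 = 172872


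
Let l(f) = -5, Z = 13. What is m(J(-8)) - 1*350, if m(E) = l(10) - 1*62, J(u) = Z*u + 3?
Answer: -417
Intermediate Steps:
J(u) = 3 + 13*u (J(u) = 13*u + 3 = 3 + 13*u)
m(E) = -67 (m(E) = -5 - 1*62 = -5 - 62 = -67)
m(J(-8)) - 1*350 = -67 - 1*350 = -67 - 350 = -417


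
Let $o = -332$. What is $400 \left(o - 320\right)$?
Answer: $-260800$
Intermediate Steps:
$400 \left(o - 320\right) = 400 \left(-332 - 320\right) = 400 \left(-652\right) = -260800$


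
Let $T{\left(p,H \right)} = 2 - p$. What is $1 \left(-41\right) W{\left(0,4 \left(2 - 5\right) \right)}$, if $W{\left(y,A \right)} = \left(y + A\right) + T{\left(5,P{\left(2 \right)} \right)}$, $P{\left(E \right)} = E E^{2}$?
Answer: $615$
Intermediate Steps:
$P{\left(E \right)} = E^{3}$
$W{\left(y,A \right)} = -3 + A + y$ ($W{\left(y,A \right)} = \left(y + A\right) + \left(2 - 5\right) = \left(A + y\right) + \left(2 - 5\right) = \left(A + y\right) - 3 = -3 + A + y$)
$1 \left(-41\right) W{\left(0,4 \left(2 - 5\right) \right)} = 1 \left(-41\right) \left(-3 + 4 \left(2 - 5\right) + 0\right) = - 41 \left(-3 + 4 \left(-3\right) + 0\right) = - 41 \left(-3 - 12 + 0\right) = \left(-41\right) \left(-15\right) = 615$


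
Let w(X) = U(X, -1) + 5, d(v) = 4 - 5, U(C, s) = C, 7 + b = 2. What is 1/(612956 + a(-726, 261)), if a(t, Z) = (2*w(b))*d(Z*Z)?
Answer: 1/612956 ≈ 1.6314e-6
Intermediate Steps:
b = -5 (b = -7 + 2 = -5)
d(v) = -1
w(X) = 5 + X (w(X) = X + 5 = 5 + X)
a(t, Z) = 0 (a(t, Z) = (2*(5 - 5))*(-1) = (2*0)*(-1) = 0*(-1) = 0)
1/(612956 + a(-726, 261)) = 1/(612956 + 0) = 1/612956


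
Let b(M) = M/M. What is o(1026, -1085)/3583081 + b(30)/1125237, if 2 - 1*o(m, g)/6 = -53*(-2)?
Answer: -698564807/4031815315197 ≈ -0.00017326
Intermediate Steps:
o(m, g) = -624 (o(m, g) = 12 - (-318)*(-2) = 12 - 6*106 = 12 - 636 = -624)
b(M) = 1
o(1026, -1085)/3583081 + b(30)/1125237 = -624/3583081 + 1/1125237 = -698564807/4031815315197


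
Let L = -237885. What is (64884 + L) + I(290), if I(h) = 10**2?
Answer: -172901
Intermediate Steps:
I(h) = 100
(64884 + L) + I(290) = (64884 - 237885) + 100 = -173001 + 100 = -172901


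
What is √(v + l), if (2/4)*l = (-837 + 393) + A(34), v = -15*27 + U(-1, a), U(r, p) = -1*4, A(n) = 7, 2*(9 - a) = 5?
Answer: I*√1283 ≈ 35.819*I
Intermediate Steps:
a = 13/2 (a = 9 - ½*5 = 9 - 5/2 = 13/2 ≈ 6.5000)
U(r, p) = -4
v = -409 (v = -15*27 - 4 = -405 - 4 = -409)
l = -874 (l = 2*((-837 + 393) + 7) = 2*(-444 + 7) = 2*(-437) = -874)
√(v + l) = √(-409 - 874) = √(-1283) = I*√1283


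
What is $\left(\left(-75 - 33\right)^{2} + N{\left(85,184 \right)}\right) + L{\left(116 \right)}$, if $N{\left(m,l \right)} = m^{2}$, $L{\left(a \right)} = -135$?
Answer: $18754$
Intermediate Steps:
$\left(\left(-75 - 33\right)^{2} + N{\left(85,184 \right)}\right) + L{\left(116 \right)} = \left(\left(-75 - 33\right)^{2} + 85^{2}\right) - 135 = \left(\left(-108\right)^{2} + 7225\right) - 135 = \left(11664 + 7225\right) - 135 = 18889 - 135 = 18754$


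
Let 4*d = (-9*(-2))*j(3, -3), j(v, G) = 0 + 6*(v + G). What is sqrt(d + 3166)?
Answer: sqrt(3166) ≈ 56.267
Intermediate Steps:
j(v, G) = 6*G + 6*v (j(v, G) = 0 + 6*(G + v) = 0 + (6*G + 6*v) = 6*G + 6*v)
d = 0 (d = ((-9*(-2))*(6*(-3) + 6*3))/4 = (18*(-18 + 18))/4 = (18*0)/4 = (1/4)*0 = 0)
sqrt(d + 3166) = sqrt(0 + 3166) = sqrt(3166)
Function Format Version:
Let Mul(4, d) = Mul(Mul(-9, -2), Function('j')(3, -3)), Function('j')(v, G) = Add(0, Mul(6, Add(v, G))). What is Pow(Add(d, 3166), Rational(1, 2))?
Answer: Pow(3166, Rational(1, 2)) ≈ 56.267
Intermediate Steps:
Function('j')(v, G) = Add(Mul(6, G), Mul(6, v)) (Function('j')(v, G) = Add(0, Mul(6, Add(G, v))) = Add(0, Add(Mul(6, G), Mul(6, v))) = Add(Mul(6, G), Mul(6, v)))
d = 0 (d = Mul(Rational(1, 4), Mul(Mul(-9, -2), Add(Mul(6, -3), Mul(6, 3)))) = Mul(Rational(1, 4), Mul(18, Add(-18, 18))) = Mul(Rational(1, 4), Mul(18, 0)) = Mul(Rational(1, 4), 0) = 0)
Pow(Add(d, 3166), Rational(1, 2)) = Pow(Add(0, 3166), Rational(1, 2)) = Pow(3166, Rational(1, 2))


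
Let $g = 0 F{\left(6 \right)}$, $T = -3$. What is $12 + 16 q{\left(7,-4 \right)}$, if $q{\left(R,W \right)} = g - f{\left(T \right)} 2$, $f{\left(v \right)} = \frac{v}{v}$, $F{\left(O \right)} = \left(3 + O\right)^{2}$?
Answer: $-20$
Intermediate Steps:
$f{\left(v \right)} = 1$
$g = 0$ ($g = 0 \left(3 + 6\right)^{2} = 0 \cdot 9^{2} = 0 \cdot 81 = 0$)
$q{\left(R,W \right)} = -2$ ($q{\left(R,W \right)} = 0 - 1 \cdot 2 = 0 - 2 = -2$)
$12 + 16 q{\left(7,-4 \right)} = 12 + 16 \left(-2\right) = 12 - 32 = -20$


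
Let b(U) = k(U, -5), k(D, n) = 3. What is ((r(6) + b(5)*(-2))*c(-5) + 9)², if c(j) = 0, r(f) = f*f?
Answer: 81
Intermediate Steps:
r(f) = f²
b(U) = 3
((r(6) + b(5)*(-2))*c(-5) + 9)² = ((6² + 3*(-2))*0 + 9)² = ((36 - 6)*0 + 9)² = (30*0 + 9)² = (0 + 9)² = 9² = 81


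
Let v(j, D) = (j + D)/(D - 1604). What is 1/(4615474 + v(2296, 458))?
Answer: 191/881555075 ≈ 2.1666e-7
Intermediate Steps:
v(j, D) = (D + j)/(-1604 + D)
1/(4615474 + v(2296, 458)) = 1/(4615474 + (458 + 2296)/(-1604 + 458)) = 1/(4615474 + 2754/(-1146)) = 1/(4615474 - 1/1146*2754) = 1/(4615474 - 459/191) = 1/(881555075/191) = 191/881555075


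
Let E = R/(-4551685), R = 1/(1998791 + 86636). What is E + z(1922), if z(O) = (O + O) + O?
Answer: 54732064377058169/9492206794495 ≈ 5766.0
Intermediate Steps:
R = 1/2085427 ≈ 4.7952e-7
z(O) = 3*O (z(O) = 2*O + O = 3*O)
E = -1/9492206794495 (E = (1/2085427)/(-4551685) = (1/2085427)*(-1/4551685) = -1/9492206794495 ≈ -1.0535e-13)
E + z(1922) = -1/9492206794495 + 3*1922 = -1/9492206794495 + 5766 = 54732064377058169/9492206794495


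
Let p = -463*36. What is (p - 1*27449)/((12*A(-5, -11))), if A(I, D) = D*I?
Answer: -44117/660 ≈ -66.844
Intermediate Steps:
p = -16668
(p - 1*27449)/((12*A(-5, -11))) = (-16668 - 1*27449)/((12*(-11*(-5)))) = (-16668 - 27449)/((12*55)) = -44117/660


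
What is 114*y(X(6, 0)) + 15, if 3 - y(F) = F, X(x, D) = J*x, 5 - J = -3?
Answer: -5115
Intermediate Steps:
J = 8 (J = 5 - 1*(-3) = 5 + 3 = 8)
X(x, D) = 8*x
y(F) = 3 - F
114*y(X(6, 0)) + 15 = 114*(3 - 8*6) + 15 = 114*(3 - 1*48) + 15 = 114*(3 - 48) + 15 = 114*(-45) + 15 = -5130 + 15 = -5115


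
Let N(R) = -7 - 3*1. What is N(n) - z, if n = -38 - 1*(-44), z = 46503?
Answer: -46513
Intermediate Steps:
n = 6 (n = -38 + 44 = 6)
N(R) = -10 (N(R) = -7 - 3 = -10)
N(n) - z = -10 - 1*46503 = -10 - 46503 = -46513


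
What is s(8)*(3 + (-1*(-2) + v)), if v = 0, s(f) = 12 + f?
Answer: 100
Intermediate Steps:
s(8)*(3 + (-1*(-2) + v)) = (12 + 8)*(3 + (-1*(-2) + 0)) = 20*(3 + (2 + 0)) = 20*(3 + 2) = 20*5 = 100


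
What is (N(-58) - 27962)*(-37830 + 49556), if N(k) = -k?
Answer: -327202304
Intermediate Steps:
(N(-58) - 27962)*(-37830 + 49556) = (-1*(-58) - 27962)*(-37830 + 49556) = (58 - 27962)*11726 = -27904*11726 = -327202304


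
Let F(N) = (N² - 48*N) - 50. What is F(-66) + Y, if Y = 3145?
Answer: 10619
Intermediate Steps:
F(N) = -50 + N² - 48*N
F(-66) + Y = (-50 + (-66)² - 48*(-66)) + 3145 = (-50 + 4356 + 3168) + 3145 = 7474 + 3145 = 10619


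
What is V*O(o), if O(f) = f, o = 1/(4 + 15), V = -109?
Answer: -109/19 ≈ -5.7368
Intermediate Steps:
o = 1/19 ≈ 0.052632
V*O(o) = -109*1/19 = -109/19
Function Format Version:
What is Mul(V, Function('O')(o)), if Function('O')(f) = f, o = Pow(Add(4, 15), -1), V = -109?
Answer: Rational(-109, 19) ≈ -5.7368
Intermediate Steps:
o = Rational(1, 19) (o = Pow(19, -1) = Rational(1, 19) ≈ 0.052632)
Mul(V, Function('O')(o)) = Mul(-109, Rational(1, 19)) = Rational(-109, 19)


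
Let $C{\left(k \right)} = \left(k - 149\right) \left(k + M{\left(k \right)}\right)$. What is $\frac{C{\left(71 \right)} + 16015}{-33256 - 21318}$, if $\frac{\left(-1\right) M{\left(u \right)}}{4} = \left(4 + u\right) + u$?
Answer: $- \frac{56029}{54574} \approx -1.0267$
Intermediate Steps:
$M{\left(u \right)} = -16 - 8 u$ ($M{\left(u \right)} = - 4 \left(\left(4 + u\right) + u\right) = - 4 \left(4 + 2 u\right) = -16 - 8 u$)
$C{\left(k \right)} = \left(-149 + k\right) \left(-16 - 7 k\right)$ ($C{\left(k \right)} = \left(k - 149\right) \left(k - \left(16 + 8 k\right)\right) = \left(-149 + k\right) \left(-16 - 7 k\right)$)
$\frac{C{\left(71 \right)} + 16015}{-33256 - 21318} = \frac{\left(2384 - 7 \cdot 71^{2} + 1027 \cdot 71\right) + 16015}{-33256 - 21318} = \frac{\left(2384 - 35287 + 72917\right) + 16015}{-54574} = \left(\left(2384 - 35287 + 72917\right) + 16015\right) \left(- \frac{1}{54574}\right) = \left(40014 + 16015\right) \left(- \frac{1}{54574}\right) = 56029 \left(- \frac{1}{54574}\right) = - \frac{56029}{54574}$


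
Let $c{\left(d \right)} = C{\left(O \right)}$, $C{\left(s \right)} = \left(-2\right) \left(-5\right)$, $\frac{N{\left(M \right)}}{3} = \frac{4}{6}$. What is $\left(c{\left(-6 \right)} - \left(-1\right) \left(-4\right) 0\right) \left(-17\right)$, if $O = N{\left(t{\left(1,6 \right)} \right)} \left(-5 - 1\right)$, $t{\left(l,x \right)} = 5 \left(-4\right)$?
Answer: $-170$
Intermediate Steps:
$t{\left(l,x \right)} = -20$
$N{\left(M \right)} = 2$ ($N{\left(M \right)} = 3 \cdot \frac{4}{6} = 3 \cdot 4 \cdot \frac{1}{6} = 3 \cdot \frac{2}{3} = 2$)
$O = -12$ ($O = 2 \left(-5 - 1\right) = 2 \left(-6\right) = -12$)
$C{\left(s \right)} = 10$
$c{\left(d \right)} = 10$
$\left(c{\left(-6 \right)} - \left(-1\right) \left(-4\right) 0\right) \left(-17\right) = \left(10 - \left(-1\right) \left(-4\right) 0\right) \left(-17\right) = \left(10 - 4 \cdot 0\right) \left(-17\right) = \left(10 - 0\right) \left(-17\right) = \left(10 + 0\right) \left(-17\right) = 10 \left(-17\right) = -170$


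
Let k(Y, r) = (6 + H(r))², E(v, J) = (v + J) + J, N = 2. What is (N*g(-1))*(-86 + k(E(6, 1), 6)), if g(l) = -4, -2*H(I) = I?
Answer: 616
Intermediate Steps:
H(I) = -I/2
E(v, J) = v + 2*J (E(v, J) = (J + v) + J = v + 2*J)
k(Y, r) = (6 - r/2)²
(N*g(-1))*(-86 + k(E(6, 1), 6)) = (2*(-4))*(-86 + (-12 + 6)²/4) = -8*(-86 + (¼)*(-6)²) = -8*(-86 + (¼)*36) = -8*(-86 + 9) = -8*(-77) = 616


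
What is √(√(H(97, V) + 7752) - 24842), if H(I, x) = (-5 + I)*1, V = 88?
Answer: √(-24842 + 2*√1961) ≈ 157.33*I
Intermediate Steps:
H(I, x) = -5 + I
√(√(H(97, V) + 7752) - 24842) = √(√((-5 + 97) + 7752) - 24842) = √(√(92 + 7752) - 24842) = √(√7844 - 24842) = √(2*√1961 - 24842) = √(-24842 + 2*√1961)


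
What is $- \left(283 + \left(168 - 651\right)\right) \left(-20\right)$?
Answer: $-4000$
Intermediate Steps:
$- \left(283 + \left(168 - 651\right)\right) \left(-20\right) = - \left(283 - 483\right) \left(-20\right) = - \left(-200\right) \left(-20\right) = \left(-1\right) 4000 = -4000$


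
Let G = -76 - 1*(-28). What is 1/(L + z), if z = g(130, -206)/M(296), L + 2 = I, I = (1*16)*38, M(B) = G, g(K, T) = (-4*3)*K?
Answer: 2/1277 ≈ 0.0015662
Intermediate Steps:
g(K, T) = -12*K
G = -48 (G = -76 + 28 = -48)
M(B) = -48
I = 608 (I = 16*38 = 608)
L = 606 (L = -2 + 608 = 606)
z = 65/2 (z = -12*130/(-48) = -1560*(-1/48) = 65/2 ≈ 32.500)
1/(L + z) = 1/(606 + 65/2) = 1/(1277/2) = 2/1277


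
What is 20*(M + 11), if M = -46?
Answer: -700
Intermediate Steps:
20*(M + 11) = 20*(-46 + 11) = 20*(-35) = -700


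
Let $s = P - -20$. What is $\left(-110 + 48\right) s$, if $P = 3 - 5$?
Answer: $-1116$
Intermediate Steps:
$P = -2$ ($P = 3 - 5 = -2$)
$s = 18$ ($s = -2 - -20 = -2 + 20 = 18$)
$\left(-110 + 48\right) s = \left(-110 + 48\right) 18 = \left(-62\right) 18 = -1116$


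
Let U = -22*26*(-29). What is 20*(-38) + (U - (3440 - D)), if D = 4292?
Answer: 16680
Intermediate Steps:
U = 16588 (U = -572*(-29) = 16588)
20*(-38) + (U - (3440 - D)) = 20*(-38) + (16588 - (3440 - 1*4292)) = -760 + (16588 - (3440 - 4292)) = -760 + (16588 - 1*(-852)) = -760 + (16588 + 852) = -760 + 17440 = 16680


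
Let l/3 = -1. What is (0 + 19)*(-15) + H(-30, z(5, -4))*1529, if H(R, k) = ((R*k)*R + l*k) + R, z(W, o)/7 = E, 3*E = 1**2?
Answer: 3154042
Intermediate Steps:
l = -3 (l = 3*(-1) = -3)
E = 1/3 (E = (1/3)*1**2 = (1/3)*1 = 1/3 ≈ 0.33333)
z(W, o) = 7/3 (z(W, o) = 7*(1/3) = 7/3)
H(R, k) = R - 3*k + k*R**2 (H(R, k) = ((R*k)*R - 3*k) + R = (k*R**2 - 3*k) + R = (-3*k + k*R**2) + R = R - 3*k + k*R**2)
(0 + 19)*(-15) + H(-30, z(5, -4))*1529 = (0 + 19)*(-15) + (-30 - 3*7/3 + (7/3)*(-30)**2)*1529 = 19*(-15) + (-30 - 7 + (7/3)*900)*1529 = -285 + (-30 - 7 + 2100)*1529 = -285 + 2063*1529 = -285 + 3154327 = 3154042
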